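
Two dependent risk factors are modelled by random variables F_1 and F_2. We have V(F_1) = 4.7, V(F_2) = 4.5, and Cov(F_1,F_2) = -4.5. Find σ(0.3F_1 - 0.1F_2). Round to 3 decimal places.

V(0.3F_1 - 0.1F_2) = (0.3)²·V(F_1) + (-0.1)²·V(F_2) + 2·(0.3)·(-0.1)·Cov(F_1,F_2)
= 0.09·4.7 + 0.01·4.5 + -0.06·-4.5 = 0.738
σ(0.3F_1 - 0.1F_2) = √0.738 ≈ 0.859

0.859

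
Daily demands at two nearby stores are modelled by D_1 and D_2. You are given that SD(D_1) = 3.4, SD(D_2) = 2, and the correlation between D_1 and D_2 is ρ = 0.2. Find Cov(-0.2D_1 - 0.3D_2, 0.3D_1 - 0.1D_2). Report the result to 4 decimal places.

V(D_1) = (3.4)² = 11.56;  V(D_2) = (2)² = 4
Cov(D_1,D_2) = ρ·SD(D_1)·SD(D_2) = 0.2·3.4·2 = 1.36
Cov(-0.2D_1 - 0.3D_2, 0.3D_1 - 0.1D_2) = (-0.2)(0.3)V(D_1) + (-0.3)(-0.1)V(D_2) + [(-0.2)(-0.1) + (-0.3)(0.3)]Cov(D_1,D_2)
= -0.06·11.56 + 0.03·4 + -0.07·1.36 = -0.6688

-0.6688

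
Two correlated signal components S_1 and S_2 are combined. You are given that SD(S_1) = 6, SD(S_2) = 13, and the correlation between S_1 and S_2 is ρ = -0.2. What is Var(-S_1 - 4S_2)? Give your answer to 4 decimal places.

2615.2000

Var(S_1) = (6)² = 36;  Var(S_2) = (13)² = 169
cov(S_1,S_2) = ρ·SD(S_1)·SD(S_2) = -0.2·6·13 = -15.6
Var(-S_1 - 4S_2) = (-1)²·Var(S_1) + (-4)²·Var(S_2) + 2·(-1)·(-4)·cov(S_1,S_2)
= 1·36 + 16·169 + 8·-15.6 = 2615.2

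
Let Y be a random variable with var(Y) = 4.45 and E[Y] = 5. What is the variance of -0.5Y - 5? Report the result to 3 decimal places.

var(-0.5Y - 5) = (-0.5)²·var(Y) = 0.25·4.45 = 1.1125

1.113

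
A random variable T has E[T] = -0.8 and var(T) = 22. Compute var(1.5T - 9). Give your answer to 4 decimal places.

var(1.5T - 9) = (1.5)²·var(T) = 2.25·22 = 49.5

49.5000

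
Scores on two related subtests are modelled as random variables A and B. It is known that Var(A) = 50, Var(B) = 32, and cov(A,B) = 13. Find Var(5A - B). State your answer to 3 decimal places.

Var(5A - B) = (5)²·Var(A) + (-1)²·Var(B) + 2·(5)·(-1)·cov(A,B)
= 25·50 + 1·32 + -10·13 = 1152

1152.000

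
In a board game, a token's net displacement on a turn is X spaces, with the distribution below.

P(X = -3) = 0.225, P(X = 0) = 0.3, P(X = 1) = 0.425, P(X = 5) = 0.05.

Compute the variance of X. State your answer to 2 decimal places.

3.70

E[X] = (-3)(0.225) + (0)(0.3) + (1)(0.425) + (5)(0.05) = 0
E[X²] = (-3)²(0.225) + (0)²(0.3) + (1)²(0.425) + (5)²(0.05) = 3.7
var(X) = E[X²] − (E[X])² = 3.7 − (0)² = 3.7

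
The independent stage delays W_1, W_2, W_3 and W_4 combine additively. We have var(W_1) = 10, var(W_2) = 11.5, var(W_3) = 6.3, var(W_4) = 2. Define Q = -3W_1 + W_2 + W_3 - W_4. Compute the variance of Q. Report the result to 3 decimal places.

109.800

By independence, var(Q) = (-3)²var(W_1) + (1)²var(W_2) + (1)²var(W_3) + (-1)²var(W_4)
= (-3)²·10 + (1)²·11.5 + (1)²·6.3 + (-1)²·2 = 109.8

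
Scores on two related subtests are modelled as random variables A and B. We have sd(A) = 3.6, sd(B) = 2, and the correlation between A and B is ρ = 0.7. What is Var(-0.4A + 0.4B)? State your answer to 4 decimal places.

1.1008

Var(A) = (3.6)² = 12.96;  Var(B) = (2)² = 4
Cov(A,B) = ρ·sd(A)·sd(B) = 0.7·3.6·2 = 5.04
Var(-0.4A + 0.4B) = (-0.4)²·Var(A) + (0.4)²·Var(B) + 2·(-0.4)·(0.4)·Cov(A,B)
= 0.16·12.96 + 0.16·4 + -0.32·5.04 = 1.1008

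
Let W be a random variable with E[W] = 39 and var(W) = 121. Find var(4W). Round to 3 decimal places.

var(4W) = (4)²·var(W) = 16·121 = 1936

1936.000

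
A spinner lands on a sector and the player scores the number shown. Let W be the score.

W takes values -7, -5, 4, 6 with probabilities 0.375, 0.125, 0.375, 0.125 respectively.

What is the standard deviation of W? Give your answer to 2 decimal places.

E[W] = (-7)(0.375) + (-5)(0.125) + (4)(0.375) + (6)(0.125) = -1
E[W²] = (-7)²(0.375) + (-5)²(0.125) + (4)²(0.375) + (6)²(0.125) = 32
Var(W) = E[W²] − (E[W])² = 32 − (-1)² = 31
σ(W) = √31 ≈ 5.57

5.57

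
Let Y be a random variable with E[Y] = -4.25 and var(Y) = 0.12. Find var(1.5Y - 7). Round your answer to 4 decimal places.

var(1.5Y - 7) = (1.5)²·var(Y) = 2.25·0.12 = 0.27

0.2700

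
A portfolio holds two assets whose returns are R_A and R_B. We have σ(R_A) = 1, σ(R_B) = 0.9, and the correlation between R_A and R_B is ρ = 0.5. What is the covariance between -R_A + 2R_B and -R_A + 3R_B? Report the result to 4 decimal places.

3.6100

Var(R_A) = (1)² = 1;  Var(R_B) = (0.9)² = 0.81
Cov(R_A,R_B) = ρ·σ(R_A)·σ(R_B) = 0.5·1·0.9 = 0.45
Cov(-R_A + 2R_B, -R_A + 3R_B) = (-1)(-1)Var(R_A) + (2)(3)Var(R_B) + [(-1)(3) + (2)(-1)]Cov(R_A,R_B)
= 1·1 + 6·0.81 + -5·0.45 = 3.61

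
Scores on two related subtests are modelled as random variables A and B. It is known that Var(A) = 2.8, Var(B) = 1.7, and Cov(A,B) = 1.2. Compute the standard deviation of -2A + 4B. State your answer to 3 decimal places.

Var(-2A + 4B) = (-2)²·Var(A) + (4)²·Var(B) + 2·(-2)·(4)·Cov(A,B)
= 4·2.8 + 16·1.7 + -16·1.2 = 19.2
SD(-2A + 4B) = √19.2 ≈ 4.382

4.382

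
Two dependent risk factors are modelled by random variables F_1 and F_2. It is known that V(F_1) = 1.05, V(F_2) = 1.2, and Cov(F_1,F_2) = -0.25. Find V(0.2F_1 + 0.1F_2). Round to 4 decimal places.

0.0440

V(0.2F_1 + 0.1F_2) = (0.2)²·V(F_1) + (0.1)²·V(F_2) + 2·(0.2)·(0.1)·Cov(F_1,F_2)
= 0.04·1.05 + 0.01·1.2 + 0.04·-0.25 = 0.044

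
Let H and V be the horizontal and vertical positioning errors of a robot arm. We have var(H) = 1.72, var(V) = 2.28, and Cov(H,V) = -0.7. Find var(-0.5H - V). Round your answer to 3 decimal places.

var(-0.5H - V) = (-0.5)²·var(H) + (-1)²·var(V) + 2·(-0.5)·(-1)·Cov(H,V)
= 0.25·1.72 + 1·2.28 + 1·-0.7 = 2.01

2.010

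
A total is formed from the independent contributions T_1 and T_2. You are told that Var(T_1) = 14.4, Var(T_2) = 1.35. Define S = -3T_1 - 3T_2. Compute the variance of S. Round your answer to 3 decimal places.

141.750

By independence, Var(S) = (-3)²Var(T_1) + (-3)²Var(T_2)
= (-3)²·14.4 + (-3)²·1.35 = 141.75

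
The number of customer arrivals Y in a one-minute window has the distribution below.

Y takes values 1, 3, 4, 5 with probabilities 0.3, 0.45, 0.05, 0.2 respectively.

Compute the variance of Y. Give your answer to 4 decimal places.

E[Y] = (1)(0.3) + (3)(0.45) + (4)(0.05) + (5)(0.2) = 2.85
E[Y²] = (1)²(0.3) + (3)²(0.45) + (4)²(0.05) + (5)²(0.2) = 10.15
Var(Y) = E[Y²] − (E[Y])² = 10.15 − (2.85)² = 2.0275

2.0275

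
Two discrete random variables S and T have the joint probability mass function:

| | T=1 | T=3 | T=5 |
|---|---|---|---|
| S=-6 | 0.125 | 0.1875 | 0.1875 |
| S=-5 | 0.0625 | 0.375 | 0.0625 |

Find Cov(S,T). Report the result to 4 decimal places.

-0.0625

E[S] = -5.5,  E[T] = 3.125
E[ST] = -17.25
Cov(S,T) = E[ST] − E[S]E[T] = -17.25 − (-5.5)(3.125) = -0.0625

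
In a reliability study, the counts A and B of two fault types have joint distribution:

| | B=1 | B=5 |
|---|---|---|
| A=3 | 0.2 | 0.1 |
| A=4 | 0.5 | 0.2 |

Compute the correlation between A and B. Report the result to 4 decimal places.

E[A] = 3.7,  E[B] = 2.2
E[AB] = 8.1
cov(A,B) = E[AB] − E[A]E[B] = 8.1 − (3.7)(2.2) = -0.04
Var(A) = 0.21,  Var(B) = 3.36
ρ = -0.04 / √(0.21·3.36) ≈ -0.0476

-0.0476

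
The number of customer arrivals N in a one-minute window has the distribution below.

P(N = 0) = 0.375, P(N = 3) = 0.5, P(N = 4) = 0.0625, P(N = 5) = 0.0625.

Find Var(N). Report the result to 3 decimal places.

E[N] = (0)(0.375) + (3)(0.5) + (4)(0.0625) + (5)(0.0625) = 2.0625
E[N²] = (0)²(0.375) + (3)²(0.5) + (4)²(0.0625) + (5)²(0.0625) = 7.0625
Var(N) = E[N²] − (E[N])² = 7.0625 − (2.0625)² = 2.80859375

2.809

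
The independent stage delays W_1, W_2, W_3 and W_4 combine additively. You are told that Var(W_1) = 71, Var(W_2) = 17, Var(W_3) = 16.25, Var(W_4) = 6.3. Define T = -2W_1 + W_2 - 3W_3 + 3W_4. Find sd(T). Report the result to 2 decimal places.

22.45

By independence, Var(T) = (-2)²Var(W_1) + (1)²Var(W_2) + (-3)²Var(W_3) + (3)²Var(W_4)
= (-2)²·71 + (1)²·17 + (-3)²·16.25 + (3)²·6.3 = 503.95
sd(T) = √503.95 ≈ 22.45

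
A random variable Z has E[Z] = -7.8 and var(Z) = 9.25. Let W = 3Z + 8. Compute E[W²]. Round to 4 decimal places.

320.4100

E[3Z + 8] = 3·-7.8 + 8 = -15.4
var(3Z + 8) = (3)²·9.25 = 83.25
E[W²] = var(W) + (E[W])² = 83.25 + (-15.4)² = 320.41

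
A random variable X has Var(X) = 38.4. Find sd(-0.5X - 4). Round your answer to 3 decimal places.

3.098

Var(-0.5X - 4) = (-0.5)²·38.4 = 9.6
sd(-0.5X - 4) = √9.6 ≈ 3.098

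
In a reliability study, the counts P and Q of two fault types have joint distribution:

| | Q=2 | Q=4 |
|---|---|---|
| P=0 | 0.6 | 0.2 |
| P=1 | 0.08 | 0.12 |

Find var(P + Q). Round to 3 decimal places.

1.254

E[P] = 0.2,  E[Q] = 2.64,  E[PQ] = 0.64
var(P) = 0.2 − (0.2)² = 0.16;  var(Q) = 7.84 − (2.64)² = 0.8704
cov(P,Q) = 0.64 − (0.2)(2.64) = 0.112
var(P + Q) = (1)²·0.16 + (1)²·0.8704 + 2·(1)·(1)·0.112 = 1.2544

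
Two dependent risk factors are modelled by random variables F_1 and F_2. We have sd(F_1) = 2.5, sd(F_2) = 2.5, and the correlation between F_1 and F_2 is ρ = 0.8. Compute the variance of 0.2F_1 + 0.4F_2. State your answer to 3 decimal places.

Var(F_1) = (2.5)² = 6.25;  Var(F_2) = (2.5)² = 6.25
cov(F_1,F_2) = ρ·sd(F_1)·sd(F_2) = 0.8·2.5·2.5 = 5
Var(0.2F_1 + 0.4F_2) = (0.2)²·Var(F_1) + (0.4)²·Var(F_2) + 2·(0.2)·(0.4)·cov(F_1,F_2)
= 0.04·6.25 + 0.16·6.25 + 0.16·5 = 2.05

2.050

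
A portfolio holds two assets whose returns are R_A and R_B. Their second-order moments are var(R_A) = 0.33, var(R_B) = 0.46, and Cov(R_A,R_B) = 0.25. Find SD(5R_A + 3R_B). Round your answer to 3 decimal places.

var(5R_A + 3R_B) = (5)²·var(R_A) + (3)²·var(R_B) + 2·(5)·(3)·Cov(R_A,R_B)
= 25·0.33 + 9·0.46 + 30·0.25 = 19.89
SD(5R_A + 3R_B) = √19.89 ≈ 4.460

4.460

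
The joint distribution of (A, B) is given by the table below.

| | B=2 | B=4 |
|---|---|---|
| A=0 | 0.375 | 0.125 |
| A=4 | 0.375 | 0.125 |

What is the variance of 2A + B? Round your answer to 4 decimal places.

16.7500

E[A] = 2,  E[B] = 2.5,  E[AB] = 5
V(A) = 8 − (2)² = 4;  V(B) = 7 − (2.5)² = 0.75
cov(A,B) = 5 − (2)(2.5) = 0
V(2A + B) = (2)²·4 + (1)²·0.75 + 2·(2)·(1)·0 = 16.75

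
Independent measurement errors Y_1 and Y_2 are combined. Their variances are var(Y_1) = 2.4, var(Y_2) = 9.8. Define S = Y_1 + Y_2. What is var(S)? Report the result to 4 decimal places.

By independence, var(S) = (1)²var(Y_1) + (1)²var(Y_2)
= (1)²·2.4 + (1)²·9.8 = 12.2

12.2000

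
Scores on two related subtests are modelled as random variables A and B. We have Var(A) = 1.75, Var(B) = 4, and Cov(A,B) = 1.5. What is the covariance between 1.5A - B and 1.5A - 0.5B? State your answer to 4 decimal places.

2.5625

Cov(1.5A - B, 1.5A - 0.5B) = (1.5)(1.5)Var(A) + (-1)(-0.5)Var(B) + [(1.5)(-0.5) + (-1)(1.5)]Cov(A,B)
= 2.25·1.75 + 0.5·4 + -2.25·1.5 = 2.5625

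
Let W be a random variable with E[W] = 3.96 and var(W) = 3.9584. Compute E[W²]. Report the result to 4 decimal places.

E[W²] = var(W) + (E[W])² = 3.9584 + (3.96)² = 19.64

19.6400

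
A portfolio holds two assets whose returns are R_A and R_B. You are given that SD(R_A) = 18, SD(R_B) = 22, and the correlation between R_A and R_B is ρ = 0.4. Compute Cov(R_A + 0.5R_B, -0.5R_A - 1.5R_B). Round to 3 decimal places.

var(R_A) = (18)² = 324;  var(R_B) = (22)² = 484
Cov(R_A,R_B) = ρ·SD(R_A)·SD(R_B) = 0.4·18·22 = 158.4
Cov(R_A + 0.5R_B, -0.5R_A - 1.5R_B) = (1)(-0.5)var(R_A) + (0.5)(-1.5)var(R_B) + [(1)(-1.5) + (0.5)(-0.5)]Cov(R_A,R_B)
= -0.5·324 + -0.75·484 + -1.75·158.4 = -802.2

-802.200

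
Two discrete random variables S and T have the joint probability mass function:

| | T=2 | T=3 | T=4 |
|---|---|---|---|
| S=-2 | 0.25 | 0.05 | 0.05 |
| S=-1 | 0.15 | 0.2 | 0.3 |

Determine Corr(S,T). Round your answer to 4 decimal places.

0.4426

E[S] = -1.35,  E[T] = 2.95
E[ST] = -3.8
Cov(S,T) = E[ST] − E[S]E[T] = -3.8 − (-1.35)(2.95) = 0.1825
var(S) = 0.2275,  var(T) = 0.7475
ρ = 0.1825 / √(0.2275·0.7475) ≈ 0.4426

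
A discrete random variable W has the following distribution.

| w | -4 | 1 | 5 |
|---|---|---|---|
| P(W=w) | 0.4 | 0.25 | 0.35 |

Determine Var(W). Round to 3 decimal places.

E[W] = (-4)(0.4) + (1)(0.25) + (5)(0.35) = 0.4
E[W²] = (-4)²(0.4) + (1)²(0.25) + (5)²(0.35) = 15.4
Var(W) = E[W²] − (E[W])² = 15.4 − (0.4)² = 15.24

15.240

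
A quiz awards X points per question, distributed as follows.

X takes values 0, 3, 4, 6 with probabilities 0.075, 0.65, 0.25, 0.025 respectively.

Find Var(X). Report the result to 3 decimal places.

E[X] = (0)(0.075) + (3)(0.65) + (4)(0.25) + (6)(0.025) = 3.1
E[X²] = (0)²(0.075) + (3)²(0.65) + (4)²(0.25) + (6)²(0.025) = 10.75
Var(X) = E[X²] − (E[X])² = 10.75 − (3.1)² = 1.14

1.140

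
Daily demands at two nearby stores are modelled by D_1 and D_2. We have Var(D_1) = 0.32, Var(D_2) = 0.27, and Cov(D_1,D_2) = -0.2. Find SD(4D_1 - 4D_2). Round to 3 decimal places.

3.980

Var(4D_1 - 4D_2) = (4)²·Var(D_1) + (-4)²·Var(D_2) + 2·(4)·(-4)·Cov(D_1,D_2)
= 16·0.32 + 16·0.27 + -32·-0.2 = 15.84
SD(4D_1 - 4D_2) = √15.84 ≈ 3.980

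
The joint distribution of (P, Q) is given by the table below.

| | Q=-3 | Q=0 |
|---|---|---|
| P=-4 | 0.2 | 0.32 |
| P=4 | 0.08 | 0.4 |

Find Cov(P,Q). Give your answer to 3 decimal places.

1.306

E[P] = -0.16,  E[Q] = -0.84
E[PQ] = 1.44
Cov(P,Q) = E[PQ] − E[P]E[Q] = 1.44 − (-0.16)(-0.84) = 1.3056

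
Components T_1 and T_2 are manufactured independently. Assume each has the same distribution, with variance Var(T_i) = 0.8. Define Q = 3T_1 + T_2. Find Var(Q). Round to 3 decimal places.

By independence, Var(Q) = (3)²Var(T_1) + (1)²Var(T_2)
= (3)²·0.8 + (1)²·0.8 = 8

8.000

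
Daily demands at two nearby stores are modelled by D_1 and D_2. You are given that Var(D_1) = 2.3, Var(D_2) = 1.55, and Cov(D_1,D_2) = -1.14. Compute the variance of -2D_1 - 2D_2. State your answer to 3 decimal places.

6.280

Var(-2D_1 - 2D_2) = (-2)²·Var(D_1) + (-2)²·Var(D_2) + 2·(-2)·(-2)·Cov(D_1,D_2)
= 4·2.3 + 4·1.55 + 8·-1.14 = 6.28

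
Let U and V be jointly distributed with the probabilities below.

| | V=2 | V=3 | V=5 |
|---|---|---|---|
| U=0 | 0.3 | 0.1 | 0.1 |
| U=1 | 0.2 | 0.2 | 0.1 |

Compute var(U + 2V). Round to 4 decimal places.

E[U] = 0.5,  E[V] = 2.9,  E[UV] = 1.5
var(U) = 0.5 − (0.5)² = 0.25;  var(V) = 9.7 − (2.9)² = 1.29
Cov(U,V) = 1.5 − (0.5)(2.9) = 0.05
var(U + 2V) = (1)²·0.25 + (2)²·1.29 + 2·(1)·(2)·0.05 = 5.61

5.6100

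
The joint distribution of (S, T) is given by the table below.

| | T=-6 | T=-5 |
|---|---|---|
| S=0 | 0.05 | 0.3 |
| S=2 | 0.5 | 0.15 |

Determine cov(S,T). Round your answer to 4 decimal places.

-0.2850

E[S] = 1.3,  E[T] = -5.55
E[ST] = -7.5
cov(S,T) = E[ST] − E[S]E[T] = -7.5 − (1.3)(-5.55) = -0.285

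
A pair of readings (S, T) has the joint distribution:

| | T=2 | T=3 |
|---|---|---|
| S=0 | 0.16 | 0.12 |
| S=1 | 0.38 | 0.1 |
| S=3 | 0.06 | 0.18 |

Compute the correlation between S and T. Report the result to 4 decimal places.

E[S] = 1.2,  E[T] = 2.4
E[ST] = 3.04
Cov(S,T) = E[ST] − E[S]E[T] = 3.04 − (1.2)(2.4) = 0.16
var(S) = 1.2,  var(T) = 0.24
ρ = 0.16 / √(1.2·0.24) ≈ 0.2981

0.2981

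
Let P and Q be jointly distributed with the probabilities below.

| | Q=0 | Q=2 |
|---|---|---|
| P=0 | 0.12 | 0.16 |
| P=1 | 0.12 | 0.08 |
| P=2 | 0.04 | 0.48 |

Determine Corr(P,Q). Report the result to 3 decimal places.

E[P] = 1.24,  E[Q] = 1.44
E[PQ] = 2.08
Cov(P,Q) = E[PQ] − E[P]E[Q] = 2.08 − (1.24)(1.44) = 0.2944
var(P) = 0.7424,  var(Q) = 0.8064
ρ = 0.2944 / √(0.7424·0.8064) ≈ 0.380

0.380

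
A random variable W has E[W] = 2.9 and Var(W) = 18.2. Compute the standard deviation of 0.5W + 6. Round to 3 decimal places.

2.133

Var(0.5W + 6) = (0.5)²·18.2 = 4.55
sd(0.5W + 6) = √4.55 ≈ 2.133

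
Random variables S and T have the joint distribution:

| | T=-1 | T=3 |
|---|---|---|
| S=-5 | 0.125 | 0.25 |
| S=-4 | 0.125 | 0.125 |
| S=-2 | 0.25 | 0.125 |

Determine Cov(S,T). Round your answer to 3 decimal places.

E[S] = -3.625,  E[T] = 1
E[ST] = -4.375
Cov(S,T) = E[ST] − E[S]E[T] = -4.375 − (-3.625)(1) = -0.75

-0.750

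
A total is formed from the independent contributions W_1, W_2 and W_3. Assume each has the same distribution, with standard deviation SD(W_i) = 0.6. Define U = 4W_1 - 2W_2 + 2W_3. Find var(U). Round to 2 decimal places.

var(W_i) = (0.6)² = 0.36
By independence, var(U) = (4)²var(W_1) + (-2)²var(W_2) + (2)²var(W_3)
= (4)²·0.36 + (-2)²·0.36 + (2)²·0.36 = 8.64

8.64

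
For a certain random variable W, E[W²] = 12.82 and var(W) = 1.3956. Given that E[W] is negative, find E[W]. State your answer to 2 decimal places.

-3.38

(E[W])² = E[W²] − var(W) = 12.82 − 1.3956 = 11.4244
E[W] = −√11.4244 = -3.38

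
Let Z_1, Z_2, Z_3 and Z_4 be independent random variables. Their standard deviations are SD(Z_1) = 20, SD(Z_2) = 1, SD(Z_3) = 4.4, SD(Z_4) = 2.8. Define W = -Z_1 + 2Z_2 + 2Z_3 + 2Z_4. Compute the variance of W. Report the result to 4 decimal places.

Var(Z_1) = 400, Var(Z_2) = 1, Var(Z_3) = 19.36, Var(Z_4) = 7.84
By independence, Var(W) = (-1)²Var(Z_1) + (2)²Var(Z_2) + (2)²Var(Z_3) + (2)²Var(Z_4)
= (-1)²·400 + (2)²·1 + (2)²·19.36 + (2)²·7.84 = 512.8

512.8000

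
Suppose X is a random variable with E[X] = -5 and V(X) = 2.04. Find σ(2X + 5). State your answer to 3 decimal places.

V(2X + 5) = (2)²·2.04 = 8.16
σ(2X + 5) = √8.16 ≈ 2.857

2.857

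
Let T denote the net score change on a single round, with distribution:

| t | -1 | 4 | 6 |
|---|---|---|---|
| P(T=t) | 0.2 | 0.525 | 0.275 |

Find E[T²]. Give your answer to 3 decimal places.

E[T²] = (-1)²(0.2) + (4)²(0.525) + (6)²(0.275) = 18.5

18.500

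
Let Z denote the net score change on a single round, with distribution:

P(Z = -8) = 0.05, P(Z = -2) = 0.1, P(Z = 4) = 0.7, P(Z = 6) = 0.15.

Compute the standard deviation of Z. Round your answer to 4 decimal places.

3.2542

E[Z] = (-8)(0.05) + (-2)(0.1) + (4)(0.7) + (6)(0.15) = 3.1
E[Z²] = (-8)²(0.05) + (-2)²(0.1) + (4)²(0.7) + (6)²(0.15) = 20.2
var(Z) = E[Z²] − (E[Z])² = 20.2 − (3.1)² = 10.59
SD(Z) = √10.59 ≈ 3.2542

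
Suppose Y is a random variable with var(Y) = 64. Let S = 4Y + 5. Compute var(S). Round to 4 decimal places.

1024.0000

var(4Y + 5) = (4)²·var(Y) = 16·64 = 1024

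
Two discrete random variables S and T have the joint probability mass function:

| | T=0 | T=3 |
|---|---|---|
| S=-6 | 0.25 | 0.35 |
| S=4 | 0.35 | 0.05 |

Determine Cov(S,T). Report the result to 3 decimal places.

E[S] = -2,  E[T] = 1.2
E[ST] = -5.7
Cov(S,T) = E[ST] − E[S]E[T] = -5.7 − (-2)(1.2) = -3.3

-3.300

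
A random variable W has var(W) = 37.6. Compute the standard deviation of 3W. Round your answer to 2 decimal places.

var(3W) = (3)²·37.6 = 338.4
σ(3W) = √338.4 ≈ 18.40

18.40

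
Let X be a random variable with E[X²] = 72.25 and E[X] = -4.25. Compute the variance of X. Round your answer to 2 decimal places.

V(X) = 72.25 − (-4.25)² = 54.1875

54.19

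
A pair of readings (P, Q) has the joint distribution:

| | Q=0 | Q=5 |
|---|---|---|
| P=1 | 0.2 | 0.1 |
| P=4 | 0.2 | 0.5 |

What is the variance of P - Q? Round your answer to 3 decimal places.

E[P] = 3.1,  E[Q] = 3,  E[PQ] = 10.5
V(P) = 11.5 − (3.1)² = 1.89;  V(Q) = 15 − (3)² = 6
Cov(P,Q) = 10.5 − (3.1)(3) = 1.2
V(P - Q) = (1)²·1.89 + (-1)²·6 + 2·(1)·(-1)·1.2 = 5.49

5.490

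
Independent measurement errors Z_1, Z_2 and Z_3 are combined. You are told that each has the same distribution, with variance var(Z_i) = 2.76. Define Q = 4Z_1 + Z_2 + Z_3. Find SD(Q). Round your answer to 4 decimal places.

By independence, var(Q) = (4)²var(Z_1) + (1)²var(Z_2) + (1)²var(Z_3)
= (4)²·2.76 + (1)²·2.76 + (1)²·2.76 = 49.68
SD(Q) = √49.68 ≈ 7.0484

7.0484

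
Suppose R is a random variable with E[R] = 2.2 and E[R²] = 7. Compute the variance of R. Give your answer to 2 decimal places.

var(R) = 7 − (2.2)² = 2.16

2.16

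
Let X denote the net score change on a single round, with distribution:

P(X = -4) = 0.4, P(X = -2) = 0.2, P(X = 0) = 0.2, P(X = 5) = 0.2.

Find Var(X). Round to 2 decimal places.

E[X] = (-4)(0.4) + (-2)(0.2) + (0)(0.2) + (5)(0.2) = -1
E[X²] = (-4)²(0.4) + (-2)²(0.2) + (0)²(0.2) + (5)²(0.2) = 12.2
Var(X) = E[X²] − (E[X])² = 12.2 − (-1)² = 11.2

11.20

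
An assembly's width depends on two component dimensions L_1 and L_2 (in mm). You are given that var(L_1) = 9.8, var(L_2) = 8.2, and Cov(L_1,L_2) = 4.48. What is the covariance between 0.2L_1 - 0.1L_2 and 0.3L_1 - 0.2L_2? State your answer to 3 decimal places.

Cov(0.2L_1 - 0.1L_2, 0.3L_1 - 0.2L_2) = (0.2)(0.3)var(L_1) + (-0.1)(-0.2)var(L_2) + [(0.2)(-0.2) + (-0.1)(0.3)]Cov(L_1,L_2)
= 0.06·9.8 + 0.02·8.2 + -0.07·4.48 = 0.4384

0.438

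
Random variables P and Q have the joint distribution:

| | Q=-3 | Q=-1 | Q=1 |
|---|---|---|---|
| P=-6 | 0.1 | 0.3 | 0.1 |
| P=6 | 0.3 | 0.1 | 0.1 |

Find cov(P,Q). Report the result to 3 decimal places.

-2.400

E[P] = 0,  E[Q] = -1.4
E[PQ] = -2.4
cov(P,Q) = E[PQ] − E[P]E[Q] = -2.4 − (0)(-1.4) = -2.4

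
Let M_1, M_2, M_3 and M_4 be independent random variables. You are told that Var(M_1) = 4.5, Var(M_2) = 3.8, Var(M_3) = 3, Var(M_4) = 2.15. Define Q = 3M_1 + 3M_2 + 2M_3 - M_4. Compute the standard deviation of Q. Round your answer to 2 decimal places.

By independence, Var(Q) = (3)²Var(M_1) + (3)²Var(M_2) + (2)²Var(M_3) + (-1)²Var(M_4)
= (3)²·4.5 + (3)²·3.8 + (2)²·3 + (-1)²·2.15 = 88.85
SD(Q) = √88.85 ≈ 9.43

9.43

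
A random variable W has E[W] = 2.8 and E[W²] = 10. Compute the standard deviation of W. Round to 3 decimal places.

V(W) = 10 − (2.8)² = 2.16
SD(W) = √2.16 ≈ 1.470

1.470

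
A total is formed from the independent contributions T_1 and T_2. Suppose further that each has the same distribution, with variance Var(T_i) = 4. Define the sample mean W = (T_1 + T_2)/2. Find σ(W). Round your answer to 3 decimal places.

1.414

By independence, Var(W) = (0.5)²Var(T_1) + (0.5)²Var(T_2)
= (0.5)²·4 + (0.5)²·4 = 2
σ(W) = √2 ≈ 1.414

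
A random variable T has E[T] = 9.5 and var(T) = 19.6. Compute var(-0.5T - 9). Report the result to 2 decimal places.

var(-0.5T - 9) = (-0.5)²·var(T) = 0.25·19.6 = 4.9

4.90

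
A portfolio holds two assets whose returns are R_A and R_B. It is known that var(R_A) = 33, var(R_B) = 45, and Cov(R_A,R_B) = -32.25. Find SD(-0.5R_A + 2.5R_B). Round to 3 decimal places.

19.239

var(-0.5R_A + 2.5R_B) = (-0.5)²·var(R_A) + (2.5)²·var(R_B) + 2·(-0.5)·(2.5)·Cov(R_A,R_B)
= 0.25·33 + 6.25·45 + -2.5·-32.25 = 370.125
SD(-0.5R_A + 2.5R_B) = √370.125 ≈ 19.239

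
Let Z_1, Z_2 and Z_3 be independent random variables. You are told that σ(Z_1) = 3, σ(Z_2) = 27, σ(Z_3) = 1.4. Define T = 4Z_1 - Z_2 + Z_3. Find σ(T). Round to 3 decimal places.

var(Z_1) = 9, var(Z_2) = 729, var(Z_3) = 1.96
By independence, var(T) = (4)²var(Z_1) + (-1)²var(Z_2) + (1)²var(Z_3)
= (4)²·9 + (-1)²·729 + (1)²·1.96 = 874.96
σ(T) = √874.96 ≈ 29.580

29.580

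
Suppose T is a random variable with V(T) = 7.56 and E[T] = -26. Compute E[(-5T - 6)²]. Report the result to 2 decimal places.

E[-5T - 6] = -5·-26 − 6 = 124
V(-5T - 6) = (-5)²·7.56 = 189
E[(-5T - 6)²] = V((-5T - 6)) + (E[(-5T - 6)])² = 189 + (124)² = 15565

15565.00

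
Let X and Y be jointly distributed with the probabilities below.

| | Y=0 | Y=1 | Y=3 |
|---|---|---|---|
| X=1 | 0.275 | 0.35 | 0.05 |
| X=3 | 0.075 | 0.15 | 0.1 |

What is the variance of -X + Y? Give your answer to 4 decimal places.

E[X] = 1.65,  E[Y] = 0.95,  E[XY] = 1.85
var(X) = 3.6 − (1.65)² = 0.8775;  var(Y) = 1.85 − (0.95)² = 0.9475
cov(X,Y) = 1.85 − (1.65)(0.95) = 0.2825
var(-X + Y) = (-1)²·0.8775 + (1)²·0.9475 + 2·(-1)·(1)·0.2825 = 1.26

1.2600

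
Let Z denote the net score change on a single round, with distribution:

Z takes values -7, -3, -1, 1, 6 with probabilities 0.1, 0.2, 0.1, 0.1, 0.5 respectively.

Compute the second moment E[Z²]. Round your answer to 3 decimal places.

E[Z²] = (-7)²(0.1) + (-3)²(0.2) + (-1)²(0.1) + (1)²(0.1) + (6)²(0.5) = 24.9

24.900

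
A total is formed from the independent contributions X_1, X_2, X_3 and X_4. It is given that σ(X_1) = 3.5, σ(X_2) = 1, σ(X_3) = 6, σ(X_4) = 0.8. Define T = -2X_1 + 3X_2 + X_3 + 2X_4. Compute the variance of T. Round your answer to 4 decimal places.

96.5600

V(X_1) = 12.25, V(X_2) = 1, V(X_3) = 36, V(X_4) = 0.64
By independence, V(T) = (-2)²V(X_1) + (3)²V(X_2) + (1)²V(X_3) + (2)²V(X_4)
= (-2)²·12.25 + (3)²·1 + (1)²·36 + (2)²·0.64 = 96.56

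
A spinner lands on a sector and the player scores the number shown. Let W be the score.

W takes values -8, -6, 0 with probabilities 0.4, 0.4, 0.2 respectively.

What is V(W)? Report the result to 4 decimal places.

E[W] = (-8)(0.4) + (-6)(0.4) + (0)(0.2) = -5.6
E[W²] = (-8)²(0.4) + (-6)²(0.4) + (0)²(0.2) = 40
V(W) = E[W²] − (E[W])² = 40 − (-5.6)² = 8.64

8.6400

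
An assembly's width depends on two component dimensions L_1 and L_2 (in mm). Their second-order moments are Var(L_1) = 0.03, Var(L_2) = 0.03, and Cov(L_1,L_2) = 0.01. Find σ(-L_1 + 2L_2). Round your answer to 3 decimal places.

Var(-L_1 + 2L_2) = (-1)²·Var(L_1) + (2)²·Var(L_2) + 2·(-1)·(2)·Cov(L_1,L_2)
= 1·0.03 + 4·0.03 + -4·0.01 = 0.11
σ(-L_1 + 2L_2) = √0.11 ≈ 0.332

0.332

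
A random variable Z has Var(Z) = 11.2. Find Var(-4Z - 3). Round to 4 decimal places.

Var(-4Z - 3) = (-4)²·Var(Z) = 16·11.2 = 179.2

179.2000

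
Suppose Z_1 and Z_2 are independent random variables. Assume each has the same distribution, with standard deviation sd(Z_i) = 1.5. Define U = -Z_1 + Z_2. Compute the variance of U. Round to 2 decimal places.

Var(Z_i) = (1.5)² = 2.25
By independence, Var(U) = (-1)²Var(Z_1) + (1)²Var(Z_2)
= (-1)²·2.25 + (1)²·2.25 = 4.5

4.50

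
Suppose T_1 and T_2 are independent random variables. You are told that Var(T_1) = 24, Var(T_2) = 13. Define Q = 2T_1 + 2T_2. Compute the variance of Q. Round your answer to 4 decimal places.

148.0000

By independence, Var(Q) = (2)²Var(T_1) + (2)²Var(T_2)
= (2)²·24 + (2)²·13 = 148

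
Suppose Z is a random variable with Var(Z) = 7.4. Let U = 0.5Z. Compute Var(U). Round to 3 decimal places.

Var(0.5Z) = (0.5)²·Var(Z) = 0.25·7.4 = 1.85

1.850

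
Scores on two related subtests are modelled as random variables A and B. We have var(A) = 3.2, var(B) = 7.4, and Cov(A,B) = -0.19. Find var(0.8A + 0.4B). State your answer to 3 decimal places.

3.110

var(0.8A + 0.4B) = (0.8)²·var(A) + (0.4)²·var(B) + 2·(0.8)·(0.4)·Cov(A,B)
= 0.64·3.2 + 0.16·7.4 + 0.64·-0.19 = 3.1104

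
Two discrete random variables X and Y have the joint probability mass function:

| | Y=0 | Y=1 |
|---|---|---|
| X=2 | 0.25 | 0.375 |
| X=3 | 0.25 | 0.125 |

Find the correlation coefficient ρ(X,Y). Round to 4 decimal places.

-0.2582

E[X] = 2.375,  E[Y] = 0.5
E[XY] = 1.125
Cov(X,Y) = E[XY] − E[X]E[Y] = 1.125 − (2.375)(0.5) = -0.0625
Var(X) = 0.234375,  Var(Y) = 0.25
ρ = -0.0625 / √(0.234375·0.25) ≈ -0.2582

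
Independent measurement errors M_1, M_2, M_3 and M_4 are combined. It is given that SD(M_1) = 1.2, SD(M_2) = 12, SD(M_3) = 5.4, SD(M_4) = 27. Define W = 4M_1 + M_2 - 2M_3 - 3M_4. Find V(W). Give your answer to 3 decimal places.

V(M_1) = 1.44, V(M_2) = 144, V(M_3) = 29.16, V(M_4) = 729
By independence, V(W) = (4)²V(M_1) + (1)²V(M_2) + (-2)²V(M_3) + (-3)²V(M_4)
= (4)²·1.44 + (1)²·144 + (-2)²·29.16 + (-3)²·729 = 6844.68

6844.680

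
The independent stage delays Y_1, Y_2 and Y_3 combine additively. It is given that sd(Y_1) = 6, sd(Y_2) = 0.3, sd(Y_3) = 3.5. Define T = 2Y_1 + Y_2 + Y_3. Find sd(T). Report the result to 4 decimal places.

12.5036

V(Y_1) = 36, V(Y_2) = 0.09, V(Y_3) = 12.25
By independence, V(T) = (2)²V(Y_1) + (1)²V(Y_2) + (1)²V(Y_3)
= (2)²·36 + (1)²·0.09 + (1)²·12.25 = 156.34
sd(T) = √156.34 ≈ 12.5036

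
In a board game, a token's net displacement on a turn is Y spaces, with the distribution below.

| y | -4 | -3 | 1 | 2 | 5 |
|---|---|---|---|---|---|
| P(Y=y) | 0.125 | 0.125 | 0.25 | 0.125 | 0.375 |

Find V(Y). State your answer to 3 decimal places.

11.000

E[Y] = (-4)(0.125) + (-3)(0.125) + (1)(0.25) + (2)(0.125) + (5)(0.375) = 1.5
E[Y²] = (-4)²(0.125) + (-3)²(0.125) + (1)²(0.25) + (2)²(0.125) + (5)²(0.375) = 13.25
V(Y) = E[Y²] − (E[Y])² = 13.25 − (1.5)² = 11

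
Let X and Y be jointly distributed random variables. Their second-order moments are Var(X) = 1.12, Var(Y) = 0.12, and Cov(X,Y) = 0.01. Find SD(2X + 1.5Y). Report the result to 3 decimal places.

Var(2X + 1.5Y) = (2)²·Var(X) + (1.5)²·Var(Y) + 2·(2)·(1.5)·Cov(X,Y)
= 4·1.12 + 2.25·0.12 + 6·0.01 = 4.81
SD(2X + 1.5Y) = √4.81 ≈ 2.193

2.193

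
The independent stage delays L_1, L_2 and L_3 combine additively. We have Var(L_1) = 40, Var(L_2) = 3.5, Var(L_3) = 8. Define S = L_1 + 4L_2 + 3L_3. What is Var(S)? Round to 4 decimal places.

By independence, Var(S) = (1)²Var(L_1) + (4)²Var(L_2) + (3)²Var(L_3)
= (1)²·40 + (4)²·3.5 + (3)²·8 = 168

168.0000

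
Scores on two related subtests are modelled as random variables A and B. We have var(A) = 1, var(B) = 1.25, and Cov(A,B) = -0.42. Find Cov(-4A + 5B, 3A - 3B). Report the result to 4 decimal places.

-42.0900

Cov(-4A + 5B, 3A - 3B) = (-4)(3)var(A) + (5)(-3)var(B) + [(-4)(-3) + (5)(3)]Cov(A,B)
= -12·1 + -15·1.25 + 27·-0.42 = -42.09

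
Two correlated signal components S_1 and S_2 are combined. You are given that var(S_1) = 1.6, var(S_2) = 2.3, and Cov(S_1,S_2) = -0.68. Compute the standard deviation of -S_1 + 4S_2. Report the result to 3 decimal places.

6.621

var(-S_1 + 4S_2) = (-1)²·var(S_1) + (4)²·var(S_2) + 2·(-1)·(4)·Cov(S_1,S_2)
= 1·1.6 + 16·2.3 + -8·-0.68 = 43.84
sd(-S_1 + 4S_2) = √43.84 ≈ 6.621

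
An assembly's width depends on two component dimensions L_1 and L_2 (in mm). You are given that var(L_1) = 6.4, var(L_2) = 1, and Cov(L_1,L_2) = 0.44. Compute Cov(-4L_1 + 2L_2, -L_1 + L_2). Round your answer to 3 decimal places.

Cov(-4L_1 + 2L_2, -L_1 + L_2) = (-4)(-1)var(L_1) + (2)(1)var(L_2) + [(-4)(1) + (2)(-1)]Cov(L_1,L_2)
= 4·6.4 + 2·1 + -6·0.44 = 24.96

24.960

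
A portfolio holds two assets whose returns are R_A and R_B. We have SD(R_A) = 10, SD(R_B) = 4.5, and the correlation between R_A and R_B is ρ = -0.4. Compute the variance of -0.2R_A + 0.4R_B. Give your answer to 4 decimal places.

var(R_A) = (10)² = 100;  var(R_B) = (4.5)² = 20.25
Cov(R_A,R_B) = ρ·SD(R_A)·SD(R_B) = -0.4·10·4.5 = -18
var(-0.2R_A + 0.4R_B) = (-0.2)²·var(R_A) + (0.4)²·var(R_B) + 2·(-0.2)·(0.4)·Cov(R_A,R_B)
= 0.04·100 + 0.16·20.25 + -0.16·-18 = 10.12

10.1200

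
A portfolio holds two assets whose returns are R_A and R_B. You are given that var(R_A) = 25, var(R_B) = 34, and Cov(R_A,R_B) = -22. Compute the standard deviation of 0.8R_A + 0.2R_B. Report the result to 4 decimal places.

3.2125

var(0.8R_A + 0.2R_B) = (0.8)²·var(R_A) + (0.2)²·var(R_B) + 2·(0.8)·(0.2)·Cov(R_A,R_B)
= 0.64·25 + 0.04·34 + 0.32·-22 = 10.32
SD(0.8R_A + 0.2R_B) = √10.32 ≈ 3.2125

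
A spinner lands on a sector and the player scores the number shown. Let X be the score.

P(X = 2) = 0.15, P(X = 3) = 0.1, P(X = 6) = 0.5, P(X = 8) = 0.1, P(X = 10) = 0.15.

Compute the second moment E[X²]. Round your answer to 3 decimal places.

40.900

E[X²] = (2)²(0.15) + (3)²(0.1) + (6)²(0.5) + (8)²(0.1) + (10)²(0.15) = 40.9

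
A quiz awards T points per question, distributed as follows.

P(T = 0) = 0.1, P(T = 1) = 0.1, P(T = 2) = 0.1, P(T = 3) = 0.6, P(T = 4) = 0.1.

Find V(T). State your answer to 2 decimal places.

E[T] = (0)(0.1) + (1)(0.1) + (2)(0.1) + (3)(0.6) + (4)(0.1) = 2.5
E[T²] = (0)²(0.1) + (1)²(0.1) + (2)²(0.1) + (3)²(0.6) + (4)²(0.1) = 7.5
V(T) = E[T²] − (E[T])² = 7.5 − (2.5)² = 1.25

1.25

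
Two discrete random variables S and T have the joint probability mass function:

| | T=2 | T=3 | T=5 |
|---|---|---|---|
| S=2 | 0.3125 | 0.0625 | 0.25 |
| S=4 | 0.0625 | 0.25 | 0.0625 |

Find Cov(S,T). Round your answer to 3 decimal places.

-0.063

E[S] = 2.75,  E[T] = 3.25
E[ST] = 8.875
Cov(S,T) = E[ST] − E[S]E[T] = 8.875 − (2.75)(3.25) = -0.0625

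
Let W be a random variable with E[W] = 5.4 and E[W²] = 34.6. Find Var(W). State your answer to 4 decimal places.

5.4400

Var(W) = 34.6 − (5.4)² = 5.44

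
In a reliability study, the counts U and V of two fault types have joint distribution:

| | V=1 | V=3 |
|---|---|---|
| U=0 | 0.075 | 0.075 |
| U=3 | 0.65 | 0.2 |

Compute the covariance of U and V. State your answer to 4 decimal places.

-0.2025

E[U] = 2.55,  E[V] = 1.55
E[UV] = 3.75
cov(U,V) = E[UV] − E[U]E[V] = 3.75 − (2.55)(1.55) = -0.2025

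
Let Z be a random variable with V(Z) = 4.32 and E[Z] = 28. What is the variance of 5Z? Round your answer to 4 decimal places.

V(5Z) = (5)²·V(Z) = 25·4.32 = 108

108.0000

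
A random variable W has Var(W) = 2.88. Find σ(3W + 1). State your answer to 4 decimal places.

5.0912

Var(3W + 1) = (3)²·2.88 = 25.92
σ(3W + 1) = √25.92 ≈ 5.0912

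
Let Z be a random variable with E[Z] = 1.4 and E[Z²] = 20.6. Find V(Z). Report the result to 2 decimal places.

V(Z) = 20.6 − (1.4)² = 18.64

18.64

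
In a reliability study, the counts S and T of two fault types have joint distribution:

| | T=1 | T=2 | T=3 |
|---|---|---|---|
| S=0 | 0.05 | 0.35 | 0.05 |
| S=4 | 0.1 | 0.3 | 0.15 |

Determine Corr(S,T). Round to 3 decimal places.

0.077

E[S] = 2.2,  E[T] = 2.05
E[ST] = 4.6
cov(S,T) = E[ST] − E[S]E[T] = 4.6 − (2.2)(2.05) = 0.09
var(S) = 3.96,  var(T) = 0.3475
ρ = 0.09 / √(3.96·0.3475) ≈ 0.077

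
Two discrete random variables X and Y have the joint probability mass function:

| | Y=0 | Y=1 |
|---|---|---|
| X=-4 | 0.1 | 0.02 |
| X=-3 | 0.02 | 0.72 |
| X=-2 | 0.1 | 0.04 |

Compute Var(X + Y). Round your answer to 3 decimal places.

0.440

E[X] = -2.98,  E[Y] = 0.78,  E[XY] = -2.32
Var(X) = 9.14 − (-2.98)² = 0.2596;  Var(Y) = 0.78 − (0.78)² = 0.1716
cov(X,Y) = -2.32 − (-2.98)(0.78) = 0.0044
Var(X + Y) = (1)²·0.2596 + (1)²·0.1716 + 2·(1)·(1)·0.0044 = 0.44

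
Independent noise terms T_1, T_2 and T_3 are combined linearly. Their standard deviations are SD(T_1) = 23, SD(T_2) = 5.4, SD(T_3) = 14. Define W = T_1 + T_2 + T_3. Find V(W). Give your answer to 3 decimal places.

V(T_1) = 529, V(T_2) = 29.16, V(T_3) = 196
By independence, V(W) = (1)²V(T_1) + (1)²V(T_2) + (1)²V(T_3)
= (1)²·529 + (1)²·29.16 + (1)²·196 = 754.16

754.160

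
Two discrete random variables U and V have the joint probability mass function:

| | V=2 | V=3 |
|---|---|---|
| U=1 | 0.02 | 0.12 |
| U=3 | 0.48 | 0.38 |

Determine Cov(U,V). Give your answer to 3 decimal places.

-0.100

E[U] = 2.72,  E[V] = 2.5
E[UV] = 6.7
Cov(U,V) = E[UV] − E[U]E[V] = 6.7 − (2.72)(2.5) = -0.1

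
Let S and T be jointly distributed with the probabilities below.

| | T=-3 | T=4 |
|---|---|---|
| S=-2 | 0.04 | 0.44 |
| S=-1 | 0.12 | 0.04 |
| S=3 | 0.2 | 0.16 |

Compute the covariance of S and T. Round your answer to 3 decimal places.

E[S] = -0.04,  E[T] = 1.48
E[ST] = -2.96
Cov(S,T) = E[ST] − E[S]E[T] = -2.96 − (-0.04)(1.48) = -2.9008

-2.901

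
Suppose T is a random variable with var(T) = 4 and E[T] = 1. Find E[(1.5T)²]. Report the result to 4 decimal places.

11.2500

E[1.5T] = 1.5·1 = 1.5
var(1.5T) = (1.5)²·4 = 9
E[(1.5T)²] = var((1.5T)) + (E[(1.5T)])² = 9 + (1.5)² = 11.25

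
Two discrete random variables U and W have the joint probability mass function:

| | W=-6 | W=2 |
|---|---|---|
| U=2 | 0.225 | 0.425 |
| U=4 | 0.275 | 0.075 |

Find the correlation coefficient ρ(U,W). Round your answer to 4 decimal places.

E[U] = 2.7,  E[W] = -2
E[UW] = -7
Cov(U,W) = E[UW] − E[U]E[W] = -7 − (2.7)(-2) = -1.6
var(U) = 0.91,  var(W) = 16
ρ = -1.6 / √(0.91·16) ≈ -0.4193

-0.4193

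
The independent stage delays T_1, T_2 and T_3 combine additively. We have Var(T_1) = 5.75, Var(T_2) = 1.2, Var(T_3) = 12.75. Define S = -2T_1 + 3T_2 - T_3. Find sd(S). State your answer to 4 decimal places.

6.8228

By independence, Var(S) = (-2)²Var(T_1) + (3)²Var(T_2) + (-1)²Var(T_3)
= (-2)²·5.75 + (3)²·1.2 + (-1)²·12.75 = 46.55
sd(S) = √46.55 ≈ 6.8228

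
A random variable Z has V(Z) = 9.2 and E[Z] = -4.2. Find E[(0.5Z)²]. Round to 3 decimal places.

6.710

E[0.5Z] = 0.5·-4.2 = -2.1
V(0.5Z) = (0.5)²·9.2 = 2.3
E[(0.5Z)²] = V((0.5Z)) + (E[(0.5Z)])² = 2.3 + (-2.1)² = 6.71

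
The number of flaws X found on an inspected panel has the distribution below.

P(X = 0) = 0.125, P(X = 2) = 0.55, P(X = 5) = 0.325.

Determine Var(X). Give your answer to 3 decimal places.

2.899

E[X] = (0)(0.125) + (2)(0.55) + (5)(0.325) = 2.725
E[X²] = (0)²(0.125) + (2)²(0.55) + (5)²(0.325) = 10.325
Var(X) = E[X²] − (E[X])² = 10.325 − (2.725)² = 2.899375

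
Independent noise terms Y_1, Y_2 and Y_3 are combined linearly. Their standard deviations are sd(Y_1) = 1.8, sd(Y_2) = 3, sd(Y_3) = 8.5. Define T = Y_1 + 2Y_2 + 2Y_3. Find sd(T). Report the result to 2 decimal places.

Var(Y_1) = 3.24, Var(Y_2) = 9, Var(Y_3) = 72.25
By independence, Var(T) = (1)²Var(Y_1) + (2)²Var(Y_2) + (2)²Var(Y_3)
= (1)²·3.24 + (2)²·9 + (2)²·72.25 = 328.24
sd(T) = √328.24 ≈ 18.12

18.12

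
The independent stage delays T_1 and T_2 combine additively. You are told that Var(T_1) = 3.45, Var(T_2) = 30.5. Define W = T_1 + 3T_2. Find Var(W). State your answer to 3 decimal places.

277.950

By independence, Var(W) = (1)²Var(T_1) + (3)²Var(T_2)
= (1)²·3.45 + (3)²·30.5 = 277.95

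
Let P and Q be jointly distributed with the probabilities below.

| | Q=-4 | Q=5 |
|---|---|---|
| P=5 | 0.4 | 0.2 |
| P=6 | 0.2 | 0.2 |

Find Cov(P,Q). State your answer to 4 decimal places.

E[P] = 5.4,  E[Q] = -0.4
E[PQ] = -1.8
Cov(P,Q) = E[PQ] − E[P]E[Q] = -1.8 − (5.4)(-0.4) = 0.36

0.3600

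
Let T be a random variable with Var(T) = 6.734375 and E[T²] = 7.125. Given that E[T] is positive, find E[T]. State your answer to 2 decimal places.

(E[T])² = E[T²] − Var(T) = 7.125 − 6.734375 = 0.390625
E[T] = √0.390625 = 0.625

0.63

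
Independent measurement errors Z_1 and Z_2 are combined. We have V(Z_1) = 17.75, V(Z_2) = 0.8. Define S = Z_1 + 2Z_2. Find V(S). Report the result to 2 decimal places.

20.95

By independence, V(S) = (1)²V(Z_1) + (2)²V(Z_2)
= (1)²·17.75 + (2)²·0.8 = 20.95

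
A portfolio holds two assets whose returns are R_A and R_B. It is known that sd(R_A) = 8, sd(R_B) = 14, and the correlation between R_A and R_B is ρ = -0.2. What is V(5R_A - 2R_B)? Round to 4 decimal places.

2832.0000

V(R_A) = (8)² = 64;  V(R_B) = (14)² = 196
cov(R_A,R_B) = ρ·sd(R_A)·sd(R_B) = -0.2·8·14 = -22.4
V(5R_A - 2R_B) = (5)²·V(R_A) + (-2)²·V(R_B) + 2·(5)·(-2)·cov(R_A,R_B)
= 25·64 + 4·196 + -20·-22.4 = 2832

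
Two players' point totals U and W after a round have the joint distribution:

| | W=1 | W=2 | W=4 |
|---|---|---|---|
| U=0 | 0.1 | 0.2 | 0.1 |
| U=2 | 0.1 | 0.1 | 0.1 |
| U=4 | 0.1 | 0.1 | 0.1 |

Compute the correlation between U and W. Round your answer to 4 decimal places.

0.0304

E[U] = 1.8,  E[W] = 2.3
E[UW] = 4.2
cov(U,W) = E[UW] − E[U]E[W] = 4.2 − (1.8)(2.3) = 0.06
Var(U) = 2.76,  Var(W) = 1.41
ρ = 0.06 / √(2.76·1.41) ≈ 0.0304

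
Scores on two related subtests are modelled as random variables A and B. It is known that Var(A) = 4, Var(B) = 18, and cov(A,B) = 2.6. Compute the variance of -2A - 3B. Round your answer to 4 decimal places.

Var(-2A - 3B) = (-2)²·Var(A) + (-3)²·Var(B) + 2·(-2)·(-3)·cov(A,B)
= 4·4 + 9·18 + 12·2.6 = 209.2

209.2000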